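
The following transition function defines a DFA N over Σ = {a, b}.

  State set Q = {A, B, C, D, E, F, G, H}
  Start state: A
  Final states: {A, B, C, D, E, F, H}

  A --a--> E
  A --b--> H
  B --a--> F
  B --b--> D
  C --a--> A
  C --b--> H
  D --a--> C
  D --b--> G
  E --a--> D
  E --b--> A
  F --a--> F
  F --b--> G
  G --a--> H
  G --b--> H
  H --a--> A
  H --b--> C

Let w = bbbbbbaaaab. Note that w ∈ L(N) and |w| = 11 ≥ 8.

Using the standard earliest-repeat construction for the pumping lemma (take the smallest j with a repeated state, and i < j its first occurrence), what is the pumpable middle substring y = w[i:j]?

bb

Run of N on w = b b b b b b a a a a b:
  step 0: A  (start)
  step 1: H  (read b: A→H)
  step 2: C  (read b: H→C)
  step 3: H  (read b: C→H)   ← first repeat (H seen earlier)
  step 4: C  (read b: H→C)
  step 5: H  (read b: C→H)
  step 6: C  (read b: H→C)
  step 7: A  (read a: C→A)
  step 8: E  (read a: A→E)
  step 9: D  (read a: E→D)
  step 10: C  (read a: D→C)
  step 11: H  (read b: C→H)

So i = 1, j = 3, giving x = w[0:1] = b, y = w[1:3] = bb, z = w[3:11] = bbbaaaab.
Check: |xy| = 3 ≤ 8 and |y| = 2 ≥ 1. Reading y takes N from H back to H, so every xyⁱz is accepted.
With |Q| = 8, pigeonhole forces a state repeat no later than step 8; the substring read between the first and second visits to that state can be pumped.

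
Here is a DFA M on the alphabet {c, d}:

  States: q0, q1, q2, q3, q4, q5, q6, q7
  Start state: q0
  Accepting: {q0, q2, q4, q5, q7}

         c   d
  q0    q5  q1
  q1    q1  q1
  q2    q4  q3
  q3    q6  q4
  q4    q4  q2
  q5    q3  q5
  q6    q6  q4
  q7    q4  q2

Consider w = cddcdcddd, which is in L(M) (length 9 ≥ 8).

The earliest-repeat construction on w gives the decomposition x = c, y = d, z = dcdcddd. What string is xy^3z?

xy^3z = c·d·d·d·dcdcddd = cddddcdcddd.
Reading y = d takes M from q5 back to q5, so after x·y·y·y the machine is still in q5, and z then leads to the accepting state q4. Hence cddddcdcddd ∈ L(M).

cddddcdcddd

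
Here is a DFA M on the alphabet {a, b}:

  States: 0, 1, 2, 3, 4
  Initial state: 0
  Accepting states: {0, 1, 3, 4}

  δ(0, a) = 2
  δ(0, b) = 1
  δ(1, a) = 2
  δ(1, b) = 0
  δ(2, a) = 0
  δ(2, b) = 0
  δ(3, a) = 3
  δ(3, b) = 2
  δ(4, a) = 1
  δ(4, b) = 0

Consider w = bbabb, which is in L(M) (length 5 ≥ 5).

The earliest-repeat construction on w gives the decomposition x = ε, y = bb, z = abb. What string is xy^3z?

bbbbbbabb

xy^3z = ε·bb·bb·bb·abb = bbbbbbabb.
Reading y = bb takes M from 0 back to 0, so after x·y·y·y the machine is still in 0, and z then leads to the accepting state 1. Hence bbbbbbabb ∈ L(M).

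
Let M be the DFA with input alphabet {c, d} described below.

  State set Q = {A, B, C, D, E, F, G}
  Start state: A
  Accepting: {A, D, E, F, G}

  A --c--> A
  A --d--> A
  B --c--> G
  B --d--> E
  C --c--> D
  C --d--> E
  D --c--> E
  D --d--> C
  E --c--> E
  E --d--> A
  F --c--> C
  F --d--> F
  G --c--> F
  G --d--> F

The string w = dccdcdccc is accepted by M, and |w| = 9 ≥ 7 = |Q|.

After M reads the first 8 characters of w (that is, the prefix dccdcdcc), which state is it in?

A

Run of M on the first 8 characters of w = d c c d c d c c:
  step 0: A  (start)
  step 1: A  (read d: A→A)
  step 2: A  (read c: A→A)
  step 3: A  (read c: A→A)
  step 4: A  (read d: A→A)
  step 5: A  (read c: A→A)
  step 6: A  (read d: A→A)
  step 7: A  (read c: A→A)
  step 8: A  (read c: A→A)

After reading 8 characters, M is in state A.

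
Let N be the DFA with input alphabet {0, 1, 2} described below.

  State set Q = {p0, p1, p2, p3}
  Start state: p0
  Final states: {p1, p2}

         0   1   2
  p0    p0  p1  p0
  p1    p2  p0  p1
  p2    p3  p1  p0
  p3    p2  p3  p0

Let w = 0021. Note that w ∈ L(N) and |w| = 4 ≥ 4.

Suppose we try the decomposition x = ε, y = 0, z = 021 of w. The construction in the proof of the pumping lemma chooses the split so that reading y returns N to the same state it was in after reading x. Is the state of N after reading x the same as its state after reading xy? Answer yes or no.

Run of N on the first 1 characters of w = 0:
  step 0: p0  (start)
  step 1: p0  (read 0: p0→p0)

After x (step 0): p0. After xy (step 1): p0.
They match, so y = 0 drives N around a cycle from p0 back to itself; pumping y any number of times keeps N in p0 before reading z, and xyⁱz ∈ L(N) for every i ≥ 0.

yes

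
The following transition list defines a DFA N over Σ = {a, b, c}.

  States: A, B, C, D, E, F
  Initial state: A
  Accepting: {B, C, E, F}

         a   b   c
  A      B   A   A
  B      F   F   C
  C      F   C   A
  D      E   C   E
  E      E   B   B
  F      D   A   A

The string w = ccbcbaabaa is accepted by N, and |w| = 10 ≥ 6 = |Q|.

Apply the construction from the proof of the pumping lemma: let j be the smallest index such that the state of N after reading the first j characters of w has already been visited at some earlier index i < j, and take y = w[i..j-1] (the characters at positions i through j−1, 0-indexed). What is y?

State sequence: A -c-> A -c-> A -b-> A -c-> A -b-> A -a-> B -a-> F -b-> A -a-> B -a-> F
First repeat at step 1: A was already visited.

So i = 0, j = 1, giving x = w[0:0] = ε, y = w[0:1] = c, z = w[1:10] = cbcbaabaa.
Check: |xy| = 1 ≤ 6 and |y| = 1 ≥ 1. Reading y takes N from A back to A, so every xyⁱz is accepted.

c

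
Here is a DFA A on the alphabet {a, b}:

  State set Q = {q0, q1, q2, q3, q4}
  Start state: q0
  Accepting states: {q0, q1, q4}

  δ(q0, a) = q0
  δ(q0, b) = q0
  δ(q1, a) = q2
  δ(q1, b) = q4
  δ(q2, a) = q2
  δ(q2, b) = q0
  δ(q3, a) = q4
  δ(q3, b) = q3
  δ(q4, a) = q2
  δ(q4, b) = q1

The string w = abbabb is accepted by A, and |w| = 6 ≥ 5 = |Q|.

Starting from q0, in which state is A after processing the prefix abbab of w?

q0

Run of A on the first 5 characters of w = a b b a b:
  step 0: q0  (start)
  step 1: q0  (read a: q0→q0)
  step 2: q0  (read b: q0→q0)
  step 3: q0  (read b: q0→q0)
  step 4: q0  (read a: q0→q0)
  step 5: q0  (read b: q0→q0)

After reading 5 characters, A is in state q0.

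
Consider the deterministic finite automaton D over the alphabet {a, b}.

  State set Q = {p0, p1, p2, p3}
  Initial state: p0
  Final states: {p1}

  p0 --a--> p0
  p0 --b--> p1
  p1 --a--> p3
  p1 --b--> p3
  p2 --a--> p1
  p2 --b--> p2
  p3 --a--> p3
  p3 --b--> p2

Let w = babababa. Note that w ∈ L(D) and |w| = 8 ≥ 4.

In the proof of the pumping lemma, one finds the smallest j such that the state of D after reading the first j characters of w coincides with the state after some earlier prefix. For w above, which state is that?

Run of D on w = b a b a b a b a:
  step 0: p0  (start)
  step 1: p1  (read b: p0→p1)
  step 2: p3  (read a: p1→p3)
  step 3: p2  (read b: p3→p2)
  step 4: p1  (read a: p2→p1)   ← first repeat (p1 seen earlier)
  step 5: p3  (read b: p1→p3)
  step 6: p3  (read a: p3→p3)
  step 7: p2  (read b: p3→p2)
  step 8: p1  (read a: p2→p1)

The earliest repeat is at step j = 4: D is in p1, which it already visited at step i = 1.

p1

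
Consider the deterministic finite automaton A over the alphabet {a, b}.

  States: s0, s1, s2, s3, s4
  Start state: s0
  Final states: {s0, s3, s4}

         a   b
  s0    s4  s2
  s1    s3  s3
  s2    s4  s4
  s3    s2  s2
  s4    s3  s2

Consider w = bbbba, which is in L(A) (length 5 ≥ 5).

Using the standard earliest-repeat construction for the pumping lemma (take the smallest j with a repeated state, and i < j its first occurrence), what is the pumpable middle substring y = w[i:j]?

bb

State sequence: s0 -b-> s2 -b-> s4 -b-> s2 -b-> s4 -a-> s3
First repeat at step 3: s2 was already visited.

So i = 1, j = 3, giving x = w[0:1] = b, y = w[1:3] = bb, z = w[3:5] = ba.
Check: |xy| = 3 ≤ 5 and |y| = 2 ≥ 1. Reading y takes A from s2 back to s2, so every xyⁱz is accepted.
The DFA has 5 states, so the proof of the pumping lemma guarantees a repeated state among the first 5+1 visited; the segment between the two visits is the pumpable y.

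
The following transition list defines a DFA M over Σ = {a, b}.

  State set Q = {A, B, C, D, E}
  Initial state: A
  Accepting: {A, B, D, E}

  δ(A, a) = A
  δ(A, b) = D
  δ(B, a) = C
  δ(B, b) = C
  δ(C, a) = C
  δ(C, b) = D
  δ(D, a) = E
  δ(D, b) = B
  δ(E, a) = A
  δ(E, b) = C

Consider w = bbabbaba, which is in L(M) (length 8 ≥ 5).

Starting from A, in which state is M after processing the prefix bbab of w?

Run of M on the first 4 characters of w = b b a b:
  step 0: A  (start)
  step 1: D  (read b: A→D)
  step 2: B  (read b: D→B)
  step 3: C  (read a: B→C)
  step 4: D  (read b: C→D)

After reading 4 characters, M is in state D.

D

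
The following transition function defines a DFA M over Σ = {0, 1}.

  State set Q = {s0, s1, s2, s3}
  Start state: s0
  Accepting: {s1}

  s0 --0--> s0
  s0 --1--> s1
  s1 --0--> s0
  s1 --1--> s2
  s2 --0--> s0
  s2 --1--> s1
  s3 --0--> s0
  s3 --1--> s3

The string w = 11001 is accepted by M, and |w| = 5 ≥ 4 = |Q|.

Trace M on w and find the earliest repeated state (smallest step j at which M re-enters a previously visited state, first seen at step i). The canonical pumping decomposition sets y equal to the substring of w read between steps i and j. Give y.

State sequence: s0 -1-> s1 -1-> s2 -0-> s0 -0-> s0 -1-> s1
First repeat at step 3: s0 was already visited.

So i = 0, j = 3, giving x = w[0:0] = ε, y = w[0:3] = 110, z = w[3:5] = 01.
Check: |xy| = 3 ≤ 4 and |y| = 3 ≥ 1. Reading y takes M from s0 back to s0, so every xyⁱz is accepted.
With |Q| = 4, pigeonhole forces a state repeat no later than step 4; the substring read between the first and second visits to that state can be pumped.

110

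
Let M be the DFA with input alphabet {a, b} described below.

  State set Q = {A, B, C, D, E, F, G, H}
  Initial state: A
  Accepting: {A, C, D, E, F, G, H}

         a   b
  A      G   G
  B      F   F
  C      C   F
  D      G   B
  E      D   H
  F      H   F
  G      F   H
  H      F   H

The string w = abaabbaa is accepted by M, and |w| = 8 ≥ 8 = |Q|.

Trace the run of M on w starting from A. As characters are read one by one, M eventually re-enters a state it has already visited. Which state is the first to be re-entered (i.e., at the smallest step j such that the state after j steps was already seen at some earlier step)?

State sequence: A -a-> G -b-> H -a-> F -a-> H -b-> H -b-> H -a-> F -a-> H
First repeat at step 4: H was already visited.

The earliest repeat is at step j = 4: M is in H, which it already visited at step i = 2.

H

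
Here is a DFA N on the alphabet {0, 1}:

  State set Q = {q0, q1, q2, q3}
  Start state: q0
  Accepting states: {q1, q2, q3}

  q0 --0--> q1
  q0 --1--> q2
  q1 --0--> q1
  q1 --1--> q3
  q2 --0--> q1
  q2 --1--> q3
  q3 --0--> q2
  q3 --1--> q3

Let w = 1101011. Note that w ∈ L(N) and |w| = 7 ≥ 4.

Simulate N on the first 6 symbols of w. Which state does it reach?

q3

State sequence: q0 -1-> q2 -1-> q3 -0-> q2 -1-> q3 -0-> q2 -1-> q3

After reading 6 characters, N is in state q3.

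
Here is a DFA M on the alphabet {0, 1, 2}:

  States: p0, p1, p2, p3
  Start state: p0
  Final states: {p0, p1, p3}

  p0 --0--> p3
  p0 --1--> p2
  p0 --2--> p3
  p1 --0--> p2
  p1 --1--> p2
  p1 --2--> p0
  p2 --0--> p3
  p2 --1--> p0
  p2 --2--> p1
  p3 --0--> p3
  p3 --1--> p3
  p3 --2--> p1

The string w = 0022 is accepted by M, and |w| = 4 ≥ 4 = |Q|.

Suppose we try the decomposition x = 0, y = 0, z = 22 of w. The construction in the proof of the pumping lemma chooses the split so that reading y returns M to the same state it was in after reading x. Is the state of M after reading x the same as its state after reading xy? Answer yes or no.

yes

State sequence: p0 -0-> p3 -0-> p3

After x (step 1): p3. After xy (step 2): p3.
They match, so y = 0 drives M around a cycle from p3 back to itself; pumping y any number of times keeps M in p3 before reading z, and xyⁱz ∈ L(M) for every i ≥ 0.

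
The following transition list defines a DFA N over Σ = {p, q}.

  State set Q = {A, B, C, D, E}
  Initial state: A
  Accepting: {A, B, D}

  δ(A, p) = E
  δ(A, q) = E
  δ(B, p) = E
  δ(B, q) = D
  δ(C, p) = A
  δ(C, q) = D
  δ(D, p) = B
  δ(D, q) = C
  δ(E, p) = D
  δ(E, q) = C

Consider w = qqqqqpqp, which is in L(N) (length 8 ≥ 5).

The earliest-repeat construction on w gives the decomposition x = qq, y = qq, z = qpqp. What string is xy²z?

qqqqqqqpqp

xy^2z = qq·qq·qq·qpqp = qqqqqqqpqp.
Reading y = qq takes N from C back to C, so after x·y·y the machine is still in C, and z then leads to the accepting state B. Hence qqqqqqqpqp ∈ L(N).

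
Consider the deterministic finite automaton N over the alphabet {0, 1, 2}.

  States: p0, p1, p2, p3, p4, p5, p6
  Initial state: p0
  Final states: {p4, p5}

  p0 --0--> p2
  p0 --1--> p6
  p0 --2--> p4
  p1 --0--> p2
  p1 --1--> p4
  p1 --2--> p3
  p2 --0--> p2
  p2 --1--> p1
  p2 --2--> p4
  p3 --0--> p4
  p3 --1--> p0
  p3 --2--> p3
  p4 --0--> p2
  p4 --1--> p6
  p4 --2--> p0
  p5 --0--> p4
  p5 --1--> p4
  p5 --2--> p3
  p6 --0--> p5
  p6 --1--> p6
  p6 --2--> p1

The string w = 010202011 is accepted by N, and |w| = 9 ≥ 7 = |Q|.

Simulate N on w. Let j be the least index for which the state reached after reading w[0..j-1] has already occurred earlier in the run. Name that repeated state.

p2

Run of N on w = 0 1 0 2 0 2 0 1 1:
  step 0: p0  (start)
  step 1: p2  (read 0: p0→p2)
  step 2: p1  (read 1: p2→p1)
  step 3: p2  (read 0: p1→p2)   ← first repeat (p2 seen earlier)
  step 4: p4  (read 2: p2→p4)
  step 5: p2  (read 0: p4→p2)
  step 6: p4  (read 2: p2→p4)
  step 7: p2  (read 0: p4→p2)
  step 8: p1  (read 1: p2→p1)
  step 9: p4  (read 1: p1→p4)

The earliest repeat is at step j = 3: N is in p2, which it already visited at step i = 1.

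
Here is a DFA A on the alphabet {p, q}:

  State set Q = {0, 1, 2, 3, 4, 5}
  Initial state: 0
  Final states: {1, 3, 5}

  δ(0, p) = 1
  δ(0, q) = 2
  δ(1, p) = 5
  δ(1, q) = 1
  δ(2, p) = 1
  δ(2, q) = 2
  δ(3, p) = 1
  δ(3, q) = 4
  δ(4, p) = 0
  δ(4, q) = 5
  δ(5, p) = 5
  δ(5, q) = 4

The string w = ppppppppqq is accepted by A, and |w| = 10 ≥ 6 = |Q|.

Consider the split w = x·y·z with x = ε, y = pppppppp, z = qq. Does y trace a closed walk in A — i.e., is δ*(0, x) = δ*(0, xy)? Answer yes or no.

State sequence: 0 -p-> 1 -p-> 5 -p-> 5 -p-> 5 -p-> 5 -p-> 5 -p-> 5 -p-> 5

After x (step 0): 0. After xy (step 8): 5.
They differ (0 ≠ 5), so y is not a cycle from the state after x; this split is not the one the pumping-lemma construction produces, and pumping y need not keep the string in L(A).

no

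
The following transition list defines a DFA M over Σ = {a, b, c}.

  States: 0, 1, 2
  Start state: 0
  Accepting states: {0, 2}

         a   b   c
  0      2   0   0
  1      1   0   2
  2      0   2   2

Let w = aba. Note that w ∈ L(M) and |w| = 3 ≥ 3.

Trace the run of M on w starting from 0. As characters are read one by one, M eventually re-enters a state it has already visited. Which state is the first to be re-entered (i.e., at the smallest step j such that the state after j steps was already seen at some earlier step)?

Run of M on w = a b a:
  step 0: 0  (start)
  step 1: 2  (read a: 0→2)
  step 2: 2  (read b: 2→2)   ← first repeat (2 seen earlier)
  step 3: 0  (read a: 2→0)

The earliest repeat is at step j = 2: M is in 2, which it already visited at step i = 1.
With |Q| = 3, pigeonhole forces a state repeat no later than step 3; the substring read between the first and second visits to that state can be pumped.

2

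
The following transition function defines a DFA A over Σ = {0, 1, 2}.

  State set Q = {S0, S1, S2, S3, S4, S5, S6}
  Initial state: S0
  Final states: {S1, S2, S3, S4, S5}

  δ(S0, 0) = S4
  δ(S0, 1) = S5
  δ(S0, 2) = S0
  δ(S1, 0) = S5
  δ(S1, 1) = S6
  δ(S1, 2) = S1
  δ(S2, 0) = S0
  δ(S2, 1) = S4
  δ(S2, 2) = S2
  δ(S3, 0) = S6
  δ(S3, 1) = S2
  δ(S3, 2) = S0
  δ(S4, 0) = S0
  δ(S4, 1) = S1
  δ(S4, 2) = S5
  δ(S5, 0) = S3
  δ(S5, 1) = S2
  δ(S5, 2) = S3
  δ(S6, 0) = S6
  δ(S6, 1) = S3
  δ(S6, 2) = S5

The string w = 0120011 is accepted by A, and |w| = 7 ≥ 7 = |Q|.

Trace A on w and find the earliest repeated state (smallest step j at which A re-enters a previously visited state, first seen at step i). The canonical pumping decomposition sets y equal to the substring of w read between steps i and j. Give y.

2

Run of A on w = 0 1 2 0 0 1 1:
  step 0: S0  (start)
  step 1: S4  (read 0: S0→S4)
  step 2: S1  (read 1: S4→S1)
  step 3: S1  (read 2: S1→S1)   ← first repeat (S1 seen earlier)
  step 4: S5  (read 0: S1→S5)
  step 5: S3  (read 0: S5→S3)
  step 6: S2  (read 1: S3→S2)
  step 7: S4  (read 1: S2→S4)

So i = 2, j = 3, giving x = w[0:2] = 01, y = w[2:3] = 2, z = w[3:7] = 0011.
Check: |xy| = 3 ≤ 7 and |y| = 1 ≥ 1. Reading y takes A from S1 back to S1, so every xyⁱz is accepted.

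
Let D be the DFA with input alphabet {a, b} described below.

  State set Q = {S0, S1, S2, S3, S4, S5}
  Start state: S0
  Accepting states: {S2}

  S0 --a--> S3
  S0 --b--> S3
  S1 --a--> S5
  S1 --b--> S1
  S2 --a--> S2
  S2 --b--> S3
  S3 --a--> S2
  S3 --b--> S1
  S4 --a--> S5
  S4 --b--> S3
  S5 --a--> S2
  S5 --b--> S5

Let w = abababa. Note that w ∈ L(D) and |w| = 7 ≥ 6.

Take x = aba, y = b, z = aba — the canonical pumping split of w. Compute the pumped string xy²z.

ababbaba

xy^2z = aba·b·b·aba = ababbaba.
Reading y = b takes D from S5 back to S5, so after x·y·y the machine is still in S5, and z then leads to the accepting state S2. Hence ababbaba ∈ L(D).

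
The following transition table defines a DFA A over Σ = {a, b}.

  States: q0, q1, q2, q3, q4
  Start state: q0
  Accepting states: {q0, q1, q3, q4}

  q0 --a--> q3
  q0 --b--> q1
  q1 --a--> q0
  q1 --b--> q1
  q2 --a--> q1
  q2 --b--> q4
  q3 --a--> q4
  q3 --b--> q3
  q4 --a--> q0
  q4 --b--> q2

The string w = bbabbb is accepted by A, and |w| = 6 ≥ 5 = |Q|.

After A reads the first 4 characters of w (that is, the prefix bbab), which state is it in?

q1

Run of A on the first 4 characters of w = b b a b:
  step 0: q0  (start)
  step 1: q1  (read b: q0→q1)
  step 2: q1  (read b: q1→q1)
  step 3: q0  (read a: q1→q0)
  step 4: q1  (read b: q0→q1)

After reading 4 characters, A is in state q1.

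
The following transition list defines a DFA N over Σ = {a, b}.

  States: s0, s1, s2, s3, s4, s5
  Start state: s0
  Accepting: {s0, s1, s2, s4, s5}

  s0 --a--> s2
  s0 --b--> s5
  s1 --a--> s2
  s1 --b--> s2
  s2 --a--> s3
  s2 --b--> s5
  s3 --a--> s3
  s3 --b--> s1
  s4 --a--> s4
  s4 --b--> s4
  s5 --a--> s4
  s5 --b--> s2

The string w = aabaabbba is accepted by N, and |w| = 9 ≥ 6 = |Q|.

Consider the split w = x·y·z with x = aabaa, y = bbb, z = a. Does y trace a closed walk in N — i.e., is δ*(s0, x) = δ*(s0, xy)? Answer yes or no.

no

State sequence: s0 -a-> s2 -a-> s3 -b-> s1 -a-> s2 -a-> s3 -b-> s1 -b-> s2 -b-> s5

After x (step 5): s3. After xy (step 8): s5.
They differ (s3 ≠ s5), so y is not a cycle from the state after x; this split is not the one the pumping-lemma construction produces, and pumping y need not keep the string in L(N).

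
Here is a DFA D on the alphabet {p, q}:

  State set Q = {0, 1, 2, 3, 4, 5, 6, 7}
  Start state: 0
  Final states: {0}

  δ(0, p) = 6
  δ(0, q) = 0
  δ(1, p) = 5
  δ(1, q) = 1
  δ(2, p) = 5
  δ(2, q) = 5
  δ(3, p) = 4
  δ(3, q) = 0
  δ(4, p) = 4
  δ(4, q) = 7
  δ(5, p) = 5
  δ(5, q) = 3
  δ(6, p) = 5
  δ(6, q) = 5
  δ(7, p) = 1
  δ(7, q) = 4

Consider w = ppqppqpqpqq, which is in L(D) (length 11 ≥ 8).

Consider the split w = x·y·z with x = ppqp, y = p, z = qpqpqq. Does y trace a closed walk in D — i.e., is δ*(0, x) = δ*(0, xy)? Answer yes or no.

State sequence: 0 -p-> 6 -p-> 5 -q-> 3 -p-> 4 -p-> 4

After x (step 4): 4. After xy (step 5): 4.
They match, so y = p drives D around a cycle from 4 back to itself; pumping y any number of times keeps D in 4 before reading z, and xyⁱz ∈ L(D) for every i ≥ 0.

yes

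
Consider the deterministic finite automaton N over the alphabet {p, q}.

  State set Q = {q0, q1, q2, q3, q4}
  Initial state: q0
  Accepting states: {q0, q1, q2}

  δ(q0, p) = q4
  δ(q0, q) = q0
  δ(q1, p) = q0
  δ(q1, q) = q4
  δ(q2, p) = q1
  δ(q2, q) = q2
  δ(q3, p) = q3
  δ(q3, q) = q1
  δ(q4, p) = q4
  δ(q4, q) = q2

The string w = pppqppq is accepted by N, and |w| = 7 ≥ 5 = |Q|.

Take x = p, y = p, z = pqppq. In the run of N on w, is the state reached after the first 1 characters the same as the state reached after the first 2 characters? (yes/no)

yes

Run of N on the first 2 characters of w = p p:
  step 0: q0  (start)
  step 1: q4  (read p: q0→q4)
  step 2: q4  (read p: q4→q4)

After x (step 1): q4. After xy (step 2): q4.
They match, so y = p drives N around a cycle from q4 back to itself; pumping y any number of times keeps N in q4 before reading z, and xyⁱz ∈ L(N) for every i ≥ 0.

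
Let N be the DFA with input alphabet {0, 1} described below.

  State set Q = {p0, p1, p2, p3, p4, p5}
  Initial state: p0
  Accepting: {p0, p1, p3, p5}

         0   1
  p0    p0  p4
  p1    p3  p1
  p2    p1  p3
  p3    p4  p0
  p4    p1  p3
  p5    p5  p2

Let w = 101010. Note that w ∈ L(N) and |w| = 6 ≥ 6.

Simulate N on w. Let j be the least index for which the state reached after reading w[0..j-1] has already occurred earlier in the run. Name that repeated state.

State sequence: p0 -1-> p4 -0-> p1 -1-> p1 -0-> p3 -1-> p0 -0-> p0
First repeat at step 3: p1 was already visited.

The earliest repeat is at step j = 3: N is in p1, which it already visited at step i = 2.
Since N has 6 states, any run of length ≥ 6 visits 6+1 states, so by pigeonhole some state repeats within the first 6 steps — that repeat gives the pumpable loop.

p1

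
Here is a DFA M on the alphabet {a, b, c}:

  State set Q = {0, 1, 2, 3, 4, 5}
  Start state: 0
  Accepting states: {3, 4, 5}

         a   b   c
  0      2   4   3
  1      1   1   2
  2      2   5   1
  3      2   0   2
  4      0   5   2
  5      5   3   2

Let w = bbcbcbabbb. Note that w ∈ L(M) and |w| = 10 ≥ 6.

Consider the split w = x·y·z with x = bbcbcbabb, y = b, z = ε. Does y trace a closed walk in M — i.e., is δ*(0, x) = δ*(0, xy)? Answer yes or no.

State sequence: 0 -b-> 4 -b-> 5 -c-> 2 -b-> 5 -c-> 2 -b-> 5 -a-> 5 -b-> 3 -b-> 0 -b-> 4

After x (step 9): 0. After xy (step 10): 4.
They differ (0 ≠ 4), so y is not a cycle from the state after x; this split is not the one the pumping-lemma construction produces, and pumping y need not keep the string in L(M).

no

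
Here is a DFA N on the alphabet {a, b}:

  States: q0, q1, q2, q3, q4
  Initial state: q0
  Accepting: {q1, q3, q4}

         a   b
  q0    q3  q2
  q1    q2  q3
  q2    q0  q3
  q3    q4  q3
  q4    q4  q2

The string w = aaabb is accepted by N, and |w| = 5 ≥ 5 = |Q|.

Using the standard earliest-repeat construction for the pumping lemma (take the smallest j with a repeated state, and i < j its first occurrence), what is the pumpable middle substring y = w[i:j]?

Run of N on w = a a a b b:
  step 0: q0  (start)
  step 1: q3  (read a: q0→q3)
  step 2: q4  (read a: q3→q4)
  step 3: q4  (read a: q4→q4)   ← first repeat (q4 seen earlier)
  step 4: q2  (read b: q4→q2)
  step 5: q3  (read b: q2→q3)

So i = 2, j = 3, giving x = w[0:2] = aa, y = w[2:3] = a, z = w[3:5] = bb.
Check: |xy| = 3 ≤ 5 and |y| = 1 ≥ 1. Reading y takes N from q4 back to q4, so every xyⁱz is accepted.
Since N has 5 states, any run of length ≥ 5 visits 5+1 states, so by pigeonhole some state repeats within the first 5 steps — that repeat gives the pumpable loop.

a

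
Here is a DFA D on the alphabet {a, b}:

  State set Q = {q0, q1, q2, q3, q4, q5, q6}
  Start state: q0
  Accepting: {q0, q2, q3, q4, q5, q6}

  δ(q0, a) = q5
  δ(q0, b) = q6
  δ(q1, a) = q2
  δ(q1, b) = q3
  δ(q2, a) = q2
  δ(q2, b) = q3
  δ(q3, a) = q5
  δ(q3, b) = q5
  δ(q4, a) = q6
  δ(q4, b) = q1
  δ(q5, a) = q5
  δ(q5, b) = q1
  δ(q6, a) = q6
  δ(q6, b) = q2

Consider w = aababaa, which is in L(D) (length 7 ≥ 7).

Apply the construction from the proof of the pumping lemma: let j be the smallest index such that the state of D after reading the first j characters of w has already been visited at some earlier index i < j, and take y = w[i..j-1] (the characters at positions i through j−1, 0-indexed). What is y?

a

State sequence: q0 -a-> q5 -a-> q5 -b-> q1 -a-> q2 -b-> q3 -a-> q5 -a-> q5
First repeat at step 2: q5 was already visited.

So i = 1, j = 2, giving x = w[0:1] = a, y = w[1:2] = a, z = w[2:7] = babaa.
Check: |xy| = 2 ≤ 7 and |y| = 1 ≥ 1. Reading y takes D from q5 back to q5, so every xyⁱz is accepted.
Pumping length from the standard proof: p = 7 (the number of states). The repeated state found above gives |xy| = j ≤ 7 and |y| = j − i ≥ 1.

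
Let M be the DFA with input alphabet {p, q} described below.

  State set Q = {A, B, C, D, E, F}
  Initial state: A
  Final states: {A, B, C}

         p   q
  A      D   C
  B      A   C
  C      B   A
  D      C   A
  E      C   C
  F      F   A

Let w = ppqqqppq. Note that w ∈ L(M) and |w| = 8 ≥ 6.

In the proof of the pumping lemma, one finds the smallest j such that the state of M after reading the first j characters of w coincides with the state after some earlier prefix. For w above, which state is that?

Run of M on w = p p q q q p p q:
  step 0: A  (start)
  step 1: D  (read p: A→D)
  step 2: C  (read p: D→C)
  step 3: A  (read q: C→A)   ← first repeat (A seen earlier)
  step 4: C  (read q: A→C)
  step 5: A  (read q: C→A)
  step 6: D  (read p: A→D)
  step 7: C  (read p: D→C)
  step 8: A  (read q: C→A)

The earliest repeat is at step j = 3: M is in A, which it already visited at step i = 0.
The DFA has 6 states, so the proof of the pumping lemma guarantees a repeated state among the first 6+1 visited; the segment between the two visits is the pumpable y.

A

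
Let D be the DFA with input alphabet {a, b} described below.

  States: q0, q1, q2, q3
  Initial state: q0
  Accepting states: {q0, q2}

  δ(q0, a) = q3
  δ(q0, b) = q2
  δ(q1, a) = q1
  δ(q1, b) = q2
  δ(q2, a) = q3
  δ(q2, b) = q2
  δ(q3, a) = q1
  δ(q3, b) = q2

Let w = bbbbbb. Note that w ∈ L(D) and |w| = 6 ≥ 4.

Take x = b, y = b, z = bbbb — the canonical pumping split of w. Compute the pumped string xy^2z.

xy^2z = b·b·b·bbbb = bbbbbbb.
Reading y = b takes D from q2 back to q2, so after x·y·y the machine is still in q2, and z then leads to the accepting state q2. Hence bbbbbbb ∈ L(D).

bbbbbbb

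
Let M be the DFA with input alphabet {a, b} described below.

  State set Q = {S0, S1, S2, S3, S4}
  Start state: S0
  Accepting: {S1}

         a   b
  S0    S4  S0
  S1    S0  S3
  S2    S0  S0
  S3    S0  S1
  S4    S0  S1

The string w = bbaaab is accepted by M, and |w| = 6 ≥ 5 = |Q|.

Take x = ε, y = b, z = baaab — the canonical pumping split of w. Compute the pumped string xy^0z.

baaab

xy⁰z = xz = ε·baaab = baaab.
Reading y = b takes M from S0 back to S0, so after x the machine is still in S0, and z then leads to the accepting state S1. Hence baaab ∈ L(M).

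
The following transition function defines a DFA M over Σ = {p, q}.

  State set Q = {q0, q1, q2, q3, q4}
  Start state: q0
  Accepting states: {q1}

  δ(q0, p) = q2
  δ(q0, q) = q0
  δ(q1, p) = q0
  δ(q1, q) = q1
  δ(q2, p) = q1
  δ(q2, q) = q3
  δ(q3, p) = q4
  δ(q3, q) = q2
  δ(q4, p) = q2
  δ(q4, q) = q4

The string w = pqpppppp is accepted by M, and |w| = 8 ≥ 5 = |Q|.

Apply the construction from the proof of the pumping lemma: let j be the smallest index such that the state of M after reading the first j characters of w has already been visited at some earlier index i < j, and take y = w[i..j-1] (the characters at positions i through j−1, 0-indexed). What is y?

State sequence: q0 -p-> q2 -q-> q3 -p-> q4 -p-> q2 -p-> q1 -p-> q0 -p-> q2 -p-> q1
First repeat at step 4: q2 was already visited.

So i = 1, j = 4, giving x = w[0:1] = p, y = w[1:4] = qpp, z = w[4:8] = pppp.
Check: |xy| = 4 ≤ 5 and |y| = 3 ≥ 1. Reading y takes M from q2 back to q2, so every xyⁱz is accepted.
With |Q| = 5, pigeonhole forces a state repeat no later than step 5; the substring read between the first and second visits to that state can be pumped.

qpp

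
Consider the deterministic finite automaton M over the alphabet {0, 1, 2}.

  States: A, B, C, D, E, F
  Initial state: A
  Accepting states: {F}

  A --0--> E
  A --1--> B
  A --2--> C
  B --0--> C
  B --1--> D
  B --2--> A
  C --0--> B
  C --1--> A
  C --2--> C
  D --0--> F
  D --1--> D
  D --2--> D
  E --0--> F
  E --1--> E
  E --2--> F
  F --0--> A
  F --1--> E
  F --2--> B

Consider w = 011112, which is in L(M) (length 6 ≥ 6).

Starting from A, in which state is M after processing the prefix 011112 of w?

F

State sequence: A -0-> E -1-> E -1-> E -1-> E -1-> E -2-> F

After reading 6 characters, M is in state F.
(This kind of state-tracing is the core of the pumping-lemma construction: with 6 states, pigeonhole forces a repeat within the first 6 steps.)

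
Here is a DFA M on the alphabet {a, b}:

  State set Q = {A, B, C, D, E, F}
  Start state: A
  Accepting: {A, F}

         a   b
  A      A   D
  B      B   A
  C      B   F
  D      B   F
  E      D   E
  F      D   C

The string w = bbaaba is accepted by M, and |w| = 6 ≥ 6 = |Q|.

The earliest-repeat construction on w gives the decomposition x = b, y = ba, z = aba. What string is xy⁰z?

xy⁰z = xz = b·aba = baba.
Reading y = ba takes M from D back to D, so after x the machine is still in D, and z then leads to the accepting state A. Hence baba ∈ L(M).

baba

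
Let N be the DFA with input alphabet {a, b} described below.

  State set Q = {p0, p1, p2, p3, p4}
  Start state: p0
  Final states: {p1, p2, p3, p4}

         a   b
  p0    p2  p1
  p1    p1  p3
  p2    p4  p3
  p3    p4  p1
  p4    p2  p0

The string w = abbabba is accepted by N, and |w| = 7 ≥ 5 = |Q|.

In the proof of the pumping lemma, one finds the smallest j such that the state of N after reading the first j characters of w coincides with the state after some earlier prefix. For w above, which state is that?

p1

State sequence: p0 -a-> p2 -b-> p3 -b-> p1 -a-> p1 -b-> p3 -b-> p1 -a-> p1
First repeat at step 4: p1 was already visited.

The earliest repeat is at step j = 4: N is in p1, which it already visited at step i = 3.
Since N has 5 states, any run of length ≥ 5 visits 5+1 states, so by pigeonhole some state repeats within the first 5 steps — that repeat gives the pumpable loop.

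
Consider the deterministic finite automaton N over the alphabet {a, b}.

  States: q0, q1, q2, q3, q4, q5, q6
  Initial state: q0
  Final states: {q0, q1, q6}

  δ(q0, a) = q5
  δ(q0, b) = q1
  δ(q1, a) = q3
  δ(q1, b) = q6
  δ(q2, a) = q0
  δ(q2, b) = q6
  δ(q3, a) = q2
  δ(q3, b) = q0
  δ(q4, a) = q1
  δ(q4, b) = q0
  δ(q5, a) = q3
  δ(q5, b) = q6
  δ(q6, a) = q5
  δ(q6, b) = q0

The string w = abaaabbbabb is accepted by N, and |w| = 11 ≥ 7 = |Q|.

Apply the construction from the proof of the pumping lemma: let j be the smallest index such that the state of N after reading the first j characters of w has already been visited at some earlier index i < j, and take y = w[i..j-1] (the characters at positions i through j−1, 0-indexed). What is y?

Run of N on w = a b a a a b b b a b b:
  step 0: q0  (start)
  step 1: q5  (read a: q0→q5)
  step 2: q6  (read b: q5→q6)
  step 3: q5  (read a: q6→q5)   ← first repeat (q5 seen earlier)
  step 4: q3  (read a: q5→q3)
  step 5: q2  (read a: q3→q2)
  step 6: q6  (read b: q2→q6)
  step 7: q0  (read b: q6→q0)
  step 8: q1  (read b: q0→q1)
  step 9: q3  (read a: q1→q3)
  step 10: q0  (read b: q3→q0)
  step 11: q1  (read b: q0→q1)

So i = 1, j = 3, giving x = w[0:1] = a, y = w[1:3] = ba, z = w[3:11] = aabbbabb.
Check: |xy| = 3 ≤ 7 and |y| = 2 ≥ 1. Reading y takes N from q5 back to q5, so every xyⁱz is accepted.

ba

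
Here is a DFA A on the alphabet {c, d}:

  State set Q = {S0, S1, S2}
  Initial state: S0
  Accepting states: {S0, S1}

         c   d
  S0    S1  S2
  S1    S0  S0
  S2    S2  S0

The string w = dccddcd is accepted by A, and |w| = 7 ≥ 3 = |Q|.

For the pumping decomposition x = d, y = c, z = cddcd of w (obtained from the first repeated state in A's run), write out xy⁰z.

dcddcd

xy⁰z = xz = d·cddcd = dcddcd.
Reading y = c takes A from S2 back to S2, so after x the machine is still in S2, and z then leads to the accepting state S0. Hence dcddcd ∈ L(A).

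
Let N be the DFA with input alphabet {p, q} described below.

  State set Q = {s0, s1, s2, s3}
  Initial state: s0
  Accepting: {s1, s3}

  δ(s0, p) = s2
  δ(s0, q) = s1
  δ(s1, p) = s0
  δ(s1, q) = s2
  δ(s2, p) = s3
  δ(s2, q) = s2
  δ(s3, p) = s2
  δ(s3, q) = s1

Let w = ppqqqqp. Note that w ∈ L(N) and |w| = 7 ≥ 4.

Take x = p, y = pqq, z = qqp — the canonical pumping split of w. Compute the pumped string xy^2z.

xy^2z = p·pqq·pqq·qqp = ppqqpqqqqp.
Reading y = pqq takes N from s2 back to s2, so after x·y·y the machine is still in s2, and z then leads to the accepting state s3. Hence ppqqpqqqqp ∈ L(N).

ppqqpqqqqp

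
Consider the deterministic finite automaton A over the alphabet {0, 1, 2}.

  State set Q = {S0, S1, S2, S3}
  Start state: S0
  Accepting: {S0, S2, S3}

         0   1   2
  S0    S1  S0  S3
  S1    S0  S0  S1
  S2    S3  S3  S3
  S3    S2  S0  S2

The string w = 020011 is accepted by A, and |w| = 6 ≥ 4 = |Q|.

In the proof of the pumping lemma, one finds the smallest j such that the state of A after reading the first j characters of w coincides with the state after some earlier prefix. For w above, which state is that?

State sequence: S0 -0-> S1 -2-> S1 -0-> S0 -0-> S1 -1-> S0 -1-> S0
First repeat at step 2: S1 was already visited.

The earliest repeat is at step j = 2: A is in S1, which it already visited at step i = 1.

S1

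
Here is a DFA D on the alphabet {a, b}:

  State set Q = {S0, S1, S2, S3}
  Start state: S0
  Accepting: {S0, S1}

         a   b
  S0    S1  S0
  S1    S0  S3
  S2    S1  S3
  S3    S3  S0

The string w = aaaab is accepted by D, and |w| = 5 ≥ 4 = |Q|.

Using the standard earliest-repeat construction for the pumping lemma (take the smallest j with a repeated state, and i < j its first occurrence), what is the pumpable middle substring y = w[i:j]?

Run of D on w = a a a a b:
  step 0: S0  (start)
  step 1: S1  (read a: S0→S1)
  step 2: S0  (read a: S1→S0)   ← first repeat (S0 seen earlier)
  step 3: S1  (read a: S0→S1)
  step 4: S0  (read a: S1→S0)
  step 5: S0  (read b: S0→S0)

So i = 0, j = 2, giving x = w[0:0] = ε, y = w[0:2] = aa, z = w[2:5] = aab.
Check: |xy| = 2 ≤ 4 and |y| = 2 ≥ 1. Reading y takes D from S0 back to S0, so every xyⁱz is accepted.
The DFA has 4 states, so the proof of the pumping lemma guarantees a repeated state among the first 4+1 visited; the segment between the two visits is the pumpable y.

aa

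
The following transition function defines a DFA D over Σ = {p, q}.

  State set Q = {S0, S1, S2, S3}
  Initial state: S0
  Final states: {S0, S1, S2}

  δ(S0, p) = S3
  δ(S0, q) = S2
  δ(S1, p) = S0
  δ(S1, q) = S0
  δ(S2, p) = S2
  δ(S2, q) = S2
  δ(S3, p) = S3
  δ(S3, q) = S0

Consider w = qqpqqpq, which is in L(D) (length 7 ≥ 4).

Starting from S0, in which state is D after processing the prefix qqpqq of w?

State sequence: S0 -q-> S2 -q-> S2 -p-> S2 -q-> S2 -q-> S2

After reading 5 characters, D is in state S2.

S2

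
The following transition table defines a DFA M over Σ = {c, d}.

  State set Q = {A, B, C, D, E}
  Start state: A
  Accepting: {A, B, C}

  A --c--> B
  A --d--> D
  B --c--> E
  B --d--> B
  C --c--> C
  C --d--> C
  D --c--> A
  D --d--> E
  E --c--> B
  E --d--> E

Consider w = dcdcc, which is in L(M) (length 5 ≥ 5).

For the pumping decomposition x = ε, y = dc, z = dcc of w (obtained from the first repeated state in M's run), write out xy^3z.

dcdcdcdcc

xy^3z = ε·dc·dc·dc·dcc = dcdcdcdcc.
Reading y = dc takes M from A back to A, so after x·y·y·y the machine is still in A, and z then leads to the accepting state B. Hence dcdcdcdcc ∈ L(M).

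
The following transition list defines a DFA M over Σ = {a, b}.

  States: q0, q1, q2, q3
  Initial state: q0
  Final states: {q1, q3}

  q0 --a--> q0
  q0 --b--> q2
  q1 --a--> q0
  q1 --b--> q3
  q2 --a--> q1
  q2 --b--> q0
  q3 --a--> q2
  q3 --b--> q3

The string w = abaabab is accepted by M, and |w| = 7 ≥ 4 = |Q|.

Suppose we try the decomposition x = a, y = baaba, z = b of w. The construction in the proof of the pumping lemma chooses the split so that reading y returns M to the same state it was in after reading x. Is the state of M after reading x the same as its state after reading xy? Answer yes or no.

Run of M on the first 6 characters of w = a b a a b a:
  step 0: q0  (start)
  step 1: q0  (read a: q0→q0)
  step 2: q2  (read b: q0→q2)
  step 3: q1  (read a: q2→q1)
  step 4: q0  (read a: q1→q0)
  step 5: q2  (read b: q0→q2)
  step 6: q1  (read a: q2→q1)

After x (step 1): q0. After xy (step 6): q1.
They differ (q0 ≠ q1), so y is not a cycle from the state after x; this split is not the one the pumping-lemma construction produces, and pumping y need not keep the string in L(M).

no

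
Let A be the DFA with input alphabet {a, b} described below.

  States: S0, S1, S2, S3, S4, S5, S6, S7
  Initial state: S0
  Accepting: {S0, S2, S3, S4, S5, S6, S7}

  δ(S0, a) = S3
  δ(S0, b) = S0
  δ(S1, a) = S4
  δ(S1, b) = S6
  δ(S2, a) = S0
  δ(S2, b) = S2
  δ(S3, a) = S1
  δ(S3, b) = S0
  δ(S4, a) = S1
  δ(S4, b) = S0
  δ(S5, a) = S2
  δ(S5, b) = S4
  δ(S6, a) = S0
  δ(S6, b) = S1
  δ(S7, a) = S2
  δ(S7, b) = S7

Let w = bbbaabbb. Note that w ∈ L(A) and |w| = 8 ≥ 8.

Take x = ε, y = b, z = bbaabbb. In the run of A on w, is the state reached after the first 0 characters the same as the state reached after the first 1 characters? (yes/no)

State sequence: S0 -b-> S0

After x (step 0): S0. After xy (step 1): S0.
They match, so y = b drives A around a cycle from S0 back to itself; pumping y any number of times keeps A in S0 before reading z, and xyⁱz ∈ L(A) for every i ≥ 0.

yes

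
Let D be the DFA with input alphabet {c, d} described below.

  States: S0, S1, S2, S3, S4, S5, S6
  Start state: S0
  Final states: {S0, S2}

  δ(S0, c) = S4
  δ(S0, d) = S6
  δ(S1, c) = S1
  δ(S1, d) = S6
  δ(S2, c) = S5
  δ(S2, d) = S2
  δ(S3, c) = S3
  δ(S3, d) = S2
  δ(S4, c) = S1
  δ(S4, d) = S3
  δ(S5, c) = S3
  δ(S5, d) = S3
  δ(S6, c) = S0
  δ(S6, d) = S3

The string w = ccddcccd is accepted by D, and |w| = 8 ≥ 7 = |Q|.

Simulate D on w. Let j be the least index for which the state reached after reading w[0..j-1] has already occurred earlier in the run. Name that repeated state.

State sequence: S0 -c-> S4 -c-> S1 -d-> S6 -d-> S3 -c-> S3 -c-> S3 -c-> S3 -d-> S2
First repeat at step 5: S3 was already visited.

The earliest repeat is at step j = 5: D is in S3, which it already visited at step i = 4.
The DFA has 7 states, so the proof of the pumping lemma guarantees a repeated state among the first 7+1 visited; the segment between the two visits is the pumpable y.

S3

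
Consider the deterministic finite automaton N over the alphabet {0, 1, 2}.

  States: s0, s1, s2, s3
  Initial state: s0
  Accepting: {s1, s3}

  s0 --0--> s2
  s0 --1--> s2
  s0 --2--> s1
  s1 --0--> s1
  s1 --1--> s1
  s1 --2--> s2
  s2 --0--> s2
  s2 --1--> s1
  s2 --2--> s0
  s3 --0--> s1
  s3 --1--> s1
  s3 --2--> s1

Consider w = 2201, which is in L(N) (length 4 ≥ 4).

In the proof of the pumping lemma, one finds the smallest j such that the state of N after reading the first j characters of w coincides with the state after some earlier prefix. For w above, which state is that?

s2

Run of N on w = 2 2 0 1:
  step 0: s0  (start)
  step 1: s1  (read 2: s0→s1)
  step 2: s2  (read 2: s1→s2)
  step 3: s2  (read 0: s2→s2)   ← first repeat (s2 seen earlier)
  step 4: s1  (read 1: s2→s1)

The earliest repeat is at step j = 3: N is in s2, which it already visited at step i = 2.
With |Q| = 4, pigeonhole forces a state repeat no later than step 4; the substring read between the first and second visits to that state can be pumped.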